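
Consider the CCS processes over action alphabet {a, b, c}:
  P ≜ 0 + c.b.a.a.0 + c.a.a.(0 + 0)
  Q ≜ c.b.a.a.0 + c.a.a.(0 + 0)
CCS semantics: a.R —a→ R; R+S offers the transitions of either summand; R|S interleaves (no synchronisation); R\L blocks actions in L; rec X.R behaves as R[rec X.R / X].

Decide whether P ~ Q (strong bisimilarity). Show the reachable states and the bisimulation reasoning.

Reachable graph of P (8 states):
  m0 = 0 + c.b.a.a.0 + c.a.a.(0 + 0) has moves -c-> m1, -c-> m2
  m1 = a.a.(0 + 0) has moves -a-> m3
  m2 = b.a.a.0 has moves -b-> m4
  m3 = a.(0 + 0) has moves -a-> m5
  m4 = a.a.0 has moves -a-> m6
  m5 = 0 + 0 has moves ·
  m6 = a.0 has moves -a-> m7
  m7 = 0 has moves ·
Reachable graph of Q (8 states):
  n0 = c.b.a.a.0 + c.a.a.(0 + 0) has moves -c-> n1, -c-> n2
  n1 = a.a.(0 + 0) has moves -a-> n3
  n2 = b.a.a.0 has moves -b-> n4
  n3 = a.(0 + 0) has moves -a-> n5
  n4 = a.a.0 has moves -a-> n6
  n5 = 0 + 0 has moves ·
  n6 = a.0 has moves -a-> n7
  n7 = 0 has moves ·
Coarsest stable partition (strong bisimilarity classes):
  B0 = {m0, n0}
  B1 = {m1, m4, n1, n4}
  B2 = {m3, m6, n3, n6}
  B3 = {m5, m7, n5, n7}
  B4 = {m2, n2}
m0 ∈ B0, n0 ∈ B0 → same block

bisimilar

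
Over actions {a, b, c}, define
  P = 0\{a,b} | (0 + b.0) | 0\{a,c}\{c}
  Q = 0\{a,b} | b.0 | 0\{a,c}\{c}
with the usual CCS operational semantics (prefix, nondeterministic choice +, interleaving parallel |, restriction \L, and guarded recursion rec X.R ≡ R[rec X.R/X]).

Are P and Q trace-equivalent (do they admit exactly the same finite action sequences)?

P's transition system — 2 states:
  s0 = 0\{a,b} | (0 + b.0) | 0\{a,c}\{c} → -b-> s1
  s1 = 0\{a,b} | 0 | 0\{a,c}\{c} → ·
Q's transition system — 2 states:
  t0 = 0\{a,b} | b.0 | 0\{a,c}\{c} → -b-> t1
  t1 = 0\{a,b} | 0 | 0\{a,c}\{c} → ·
Bisimilarity quotient blocks:
  B0 = {s0, t0}
  B1 = {s1, t1}
s0 ∈ B0, t0 ∈ B0 → same block
Bisimilar ⇒ trace-equivalent.

traces(P) = traces(Q)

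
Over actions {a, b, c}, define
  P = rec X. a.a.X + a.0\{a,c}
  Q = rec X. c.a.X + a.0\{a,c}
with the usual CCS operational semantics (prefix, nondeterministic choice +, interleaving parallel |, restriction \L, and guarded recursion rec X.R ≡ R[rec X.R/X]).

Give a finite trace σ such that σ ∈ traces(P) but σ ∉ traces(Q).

LTS(P): 3 reachable states
  m0 = rec X. a.a.X + a.0\{a,c} → —a→ m1, —a→ m2
  m1 = 0\{a,c} → ·
  m2 = a.(rec X. a.a.X + a.0\{a,c}) → —a→ m0
LTS(Q): 3 reachable states
  n0 = rec X. c.a.X + a.0\{a,c} → —a→ n1, —c→ n2
  n1 = 0\{a,c} → ·
  n2 = a.(rec X. c.a.X + a.0\{a,c}) → —a→ n0
Trace ⟨aa⟩ through P, begin at {m0}:
  after a @ step 1: {m1, m2}
  after a @ step 2: {m0}
  P completes σ.
Trace ⟨aa⟩ through Q, begin at {n0}:
  after a @ step 1: {n1}
  after a @ step 2: ∅ (Q stuck)

aa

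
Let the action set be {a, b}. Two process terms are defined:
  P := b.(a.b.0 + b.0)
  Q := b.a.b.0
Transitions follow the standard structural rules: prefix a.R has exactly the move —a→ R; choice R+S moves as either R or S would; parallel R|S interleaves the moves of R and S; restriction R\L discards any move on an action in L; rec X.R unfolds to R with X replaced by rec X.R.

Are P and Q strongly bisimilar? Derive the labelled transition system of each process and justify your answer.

NO

Reachable graph of P (4 states):
  u0 = b.(a.b.0 + b.0) ⊢ -b-> u1
  u1 = a.b.0 + b.0 ⊢ -a-> u2, -b-> u3
  u2 = b.0 ⊢ -b-> u3
  u3 = 0 ⊢ ∅
Reachable graph of Q (4 states):
  v0 = b.a.b.0 ⊢ -b-> v1
  v1 = a.b.0 ⊢ -a-> v2
  v2 = b.0 ⊢ -b-> v3
  v3 = 0 ⊢ ∅
Bisimilarity quotient blocks:
  B0 = {u0}
  B1 = {u1}
  B2 = {u2, v2}
  B3 = {u3, v3}
  B4 = {v0}
  B5 = {v1}
u0 ∈ B0, v0 ∈ B4 → different blocks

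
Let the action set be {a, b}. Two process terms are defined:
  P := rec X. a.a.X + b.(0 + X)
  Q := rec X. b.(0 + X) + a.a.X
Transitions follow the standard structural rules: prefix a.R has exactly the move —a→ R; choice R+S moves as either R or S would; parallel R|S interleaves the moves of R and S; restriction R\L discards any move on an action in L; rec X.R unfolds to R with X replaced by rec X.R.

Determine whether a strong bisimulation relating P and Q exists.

P ~ Q

LTS(P): 3 reachable states
  m0 = rec X. a.a.X + b.(0 + X) | ··a··> m1, ··b··> m2
  m1 = a.(rec X. a.a.X + b.(0 + X)) | ··a··> m0
  m2 = 0 + (rec X. a.a.X + b.(0 + X)) | ··a··> m1, ··b··> m2
LTS(Q): 3 reachable states
  n0 = rec X. b.(0 + X) + a.a.X | ··a··> n1, ··b··> n2
  n1 = a.(rec X. b.(0 + X) + a.a.X) | ··a··> n0
  n2 = 0 + (rec X. b.(0 + X) + a.a.X) | ··a··> n1, ··b··> n2
Bisimilarity quotient blocks:
  B0 = {m0, m2, n0, n2}
  B1 = {m1, n1}
m0 ∈ B0, n0 ∈ B0 → same block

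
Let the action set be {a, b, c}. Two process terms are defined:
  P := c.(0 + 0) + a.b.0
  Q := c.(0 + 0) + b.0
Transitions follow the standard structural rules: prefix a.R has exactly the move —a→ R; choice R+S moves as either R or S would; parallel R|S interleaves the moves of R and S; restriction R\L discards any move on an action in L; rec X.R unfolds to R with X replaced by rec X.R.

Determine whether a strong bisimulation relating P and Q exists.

P ≁ Q

Reachable graph of P (4 states):
  s0 = c.(0 + 0) + a.b.0 :: --a--▸ s1, --c--▸ s2
  s1 = b.0 :: --b--▸ s3
  s2 = 0 + 0 :: ∅
  s3 = 0 :: ∅
Reachable graph of Q (3 states):
  t0 = c.(0 + 0) + b.0 :: --b--▸ t1, --c--▸ t2
  t1 = 0 :: ∅
  t2 = 0 + 0 :: ∅
Coarsest stable partition (strong bisimilarity classes):
  B0 = {s0}
  B1 = {s1}
  B2 = {s2, s3, t1, t2}
  B3 = {t0}
s0 ∈ B0, t0 ∈ B3 → different blocks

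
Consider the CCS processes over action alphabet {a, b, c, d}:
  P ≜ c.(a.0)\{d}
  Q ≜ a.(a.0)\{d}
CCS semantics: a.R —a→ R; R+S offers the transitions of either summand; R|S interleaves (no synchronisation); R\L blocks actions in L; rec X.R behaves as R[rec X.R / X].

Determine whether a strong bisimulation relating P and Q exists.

P's transition system — 3 states:
  p0 = c.(a.0)\{d} → ··c··> p1
  p1 = (a.0)\{d} → ··a··> p2
  p2 = 0\{d} → deadlocked
Q's transition system — 3 states:
  q0 = a.(a.0)\{d} → ··a··> q1
  q1 = (a.0)\{d} → ··a··> q2
  q2 = 0\{d} → deadlocked
Bisimilarity quotient blocks:
  B0 = {p0}
  B1 = {p1, q1}
  B2 = {p2, q2}
  B3 = {q0}
p0 ∈ B0, q0 ∈ B3 → different blocks

not bisimilar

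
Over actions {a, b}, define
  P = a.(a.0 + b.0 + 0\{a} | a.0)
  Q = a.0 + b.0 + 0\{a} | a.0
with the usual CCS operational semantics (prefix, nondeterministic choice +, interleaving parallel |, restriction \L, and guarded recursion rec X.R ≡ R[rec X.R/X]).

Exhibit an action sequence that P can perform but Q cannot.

aa

Reachable graph of P (4 states):
  s0 = a.(a.0 + b.0 + 0\{a} | a.0) → -a-> s1
  s1 = a.0 + b.0 + 0\{a} | a.0 → -a-> s2, -a-> s3, -b-> s2
  s2 = 0 → ∅
  s3 = 0\{a} | 0 → ∅
Reachable graph of Q (3 states):
  t0 = a.0 + b.0 + 0\{a} | a.0 → -a-> t1, -a-> t2, -b-> t1
  t1 = 0 → ∅
  t2 = 0\{a} | 0 → ∅
Run σ = ⟨aa⟩ on P: start {s0}
  step 1 (a): {s1}
  step 2 (a): {s2, s3}
  P completes σ.
Run σ = ⟨aa⟩ on Q: start {t0}
  step 1 (a): {t1, t2}
  step 2 (a): no successor for Q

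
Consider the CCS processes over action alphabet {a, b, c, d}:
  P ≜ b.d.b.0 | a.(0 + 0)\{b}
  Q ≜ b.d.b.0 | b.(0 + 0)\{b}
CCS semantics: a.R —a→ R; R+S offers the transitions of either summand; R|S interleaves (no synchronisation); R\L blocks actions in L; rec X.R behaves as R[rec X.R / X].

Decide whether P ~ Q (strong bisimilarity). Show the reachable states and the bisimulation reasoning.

Reachable graph of P (8 states):
  u0 = b.d.b.0 | a.(0 + 0)\{b} has moves =a=> u1, =b=> u2
  u1 = b.d.b.0 | (0 + 0)\{b} has moves =b=> u3
  u2 = d.b.0 | a.(0 + 0)\{b} has moves =a=> u3, =d=> u4
  u3 = d.b.0 | (0 + 0)\{b} has moves =d=> u5
  u4 = b.0 | a.(0 + 0)\{b} has moves =a=> u5, =b=> u6
  u5 = b.0 | (0 + 0)\{b} has moves =b=> u7
  u6 = 0 | a.(0 + 0)\{b} has moves =a=> u7
  u7 = 0 | (0 + 0)\{b} has moves (no moves)
Reachable graph of Q (8 states):
  v0 = b.d.b.0 | b.(0 + 0)\{b} has moves =b=> v1, =b=> v2
  v1 = b.d.b.0 | (0 + 0)\{b} has moves =b=> v3
  v2 = d.b.0 | b.(0 + 0)\{b} has moves =b=> v3, =d=> v4
  v3 = d.b.0 | (0 + 0)\{b} has moves =d=> v5
  v4 = b.0 | b.(0 + 0)\{b} has moves =b=> v5, =b=> v6
  v5 = b.0 | (0 + 0)\{b} has moves =b=> v7
  v6 = 0 | b.(0 + 0)\{b} has moves =b=> v7
  v7 = 0 | (0 + 0)\{b} has moves (no moves)
Bisimilarity quotient blocks:
  B0 = {u0}
  B1 = {u2}
  B2 = {u4}
  B3 = {u5, v5, v6}
  B4 = {u7, v7}
  B5 = {u6}
  B6 = {u3, v3}
  B7 = {u1, v1}
  B8 = {v0}
  B9 = {v2}
  B10 = {v4}
u0 ∈ B0, v0 ∈ B8 → different blocks

P ≁ Q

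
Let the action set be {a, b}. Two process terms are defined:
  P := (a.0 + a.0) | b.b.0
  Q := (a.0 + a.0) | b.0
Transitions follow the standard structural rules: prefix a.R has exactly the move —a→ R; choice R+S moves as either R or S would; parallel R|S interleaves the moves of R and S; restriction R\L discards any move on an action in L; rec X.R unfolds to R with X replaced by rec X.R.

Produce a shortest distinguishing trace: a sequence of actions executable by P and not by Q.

LTS(P): 6 reachable states
  u0 = (a.0 + a.0) | b.b.0 :: --a--▸ u1, --b--▸ u2
  u1 = 0 | b.b.0 :: --b--▸ u3
  u2 = (a.0 + a.0) | b.0 :: --a--▸ u3, --b--▸ u4
  u3 = 0 | b.0 :: --b--▸ u5
  u4 = (a.0 + a.0) | 0 :: --a--▸ u5
  u5 = 0 | 0 :: stopped
LTS(Q): 4 reachable states
  v0 = (a.0 + a.0) | b.0 :: --a--▸ v1, --b--▸ v2
  v1 = 0 | b.0 :: --b--▸ v3
  v2 = (a.0 + a.0) | 0 :: --a--▸ v3
  v3 = 0 | 0 :: stopped
Run σ = ⟨bb⟩ on P: start {u0}
  after b @ step 1: {u2}
  after b @ step 2: {u4}
  P completes σ.
Run σ = ⟨bb⟩ on Q: start {v0}
  after b @ step 1: {v2}
  after b @ step 2: no successor for Q

bb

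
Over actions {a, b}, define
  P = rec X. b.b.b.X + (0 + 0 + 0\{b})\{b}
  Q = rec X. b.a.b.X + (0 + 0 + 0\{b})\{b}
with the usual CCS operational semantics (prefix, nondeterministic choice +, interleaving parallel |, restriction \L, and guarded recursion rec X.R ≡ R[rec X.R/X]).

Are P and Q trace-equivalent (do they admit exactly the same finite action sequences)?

NO — witness ⟨bb⟩

LTS(P): 3 reachable states
  m0 = rec X. b.b.b.X + (0 + 0 + 0\{b})\{b} :: —b→ m1
  m1 = b.b.(rec X. b.b.b.X + (0 + 0 + 0\{b})\{b}) :: —b→ m2
  m2 = b.(rec X. b.b.b.X + (0 + 0 + 0\{b})\{b}) :: —b→ m0
LTS(Q): 3 reachable states
  n0 = rec X. b.a.b.X + (0 + 0 + 0\{b})\{b} :: —b→ n1
  n1 = a.b.(rec X. b.a.b.X + (0 + 0 + 0\{b})\{b}) :: —a→ n2
  n2 = b.(rec X. b.a.b.X + (0 + 0 + 0\{b})\{b}) :: —b→ n0
Run σ = ⟨bb⟩ on P: start {m0}
  [1] b ⇒ {m1}
  [2] b ⇒ {m2}
  — P admits the full trace.
Run σ = ⟨bb⟩ on Q: start {n0}
  [1] b ⇒ {n1}
  [2] b ⇒ no successor for Q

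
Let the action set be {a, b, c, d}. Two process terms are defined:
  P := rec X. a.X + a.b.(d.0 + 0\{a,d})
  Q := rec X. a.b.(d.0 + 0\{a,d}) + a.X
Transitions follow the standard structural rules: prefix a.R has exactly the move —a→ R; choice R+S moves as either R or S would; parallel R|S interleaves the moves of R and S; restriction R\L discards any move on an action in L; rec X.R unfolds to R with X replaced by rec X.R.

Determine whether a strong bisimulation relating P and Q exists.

bisimilar

LTS(P): 4 reachable states
  p0 = rec X. a.X + a.b.(d.0 + 0\{a,d}) :: --a--▸ p0, --a--▸ p1
  p1 = b.(d.0 + 0\{a,d}) :: --b--▸ p2
  p2 = d.0 + 0\{a,d} :: --d--▸ p3
  p3 = 0 :: deadlocked
LTS(Q): 4 reachable states
  q0 = rec X. a.b.(d.0 + 0\{a,d}) + a.X :: --a--▸ q0, --a--▸ q1
  q1 = b.(d.0 + 0\{a,d}) :: --b--▸ q2
  q2 = d.0 + 0\{a,d} :: --d--▸ q3
  q3 = 0 :: deadlocked
Partition-refinement fixed point:
  B0 = {p0, q0}
  B1 = {p1, q1}
  B2 = {p2, q2}
  B3 = {p3, q3}
p0 ∈ B0, q0 ∈ B0 → same block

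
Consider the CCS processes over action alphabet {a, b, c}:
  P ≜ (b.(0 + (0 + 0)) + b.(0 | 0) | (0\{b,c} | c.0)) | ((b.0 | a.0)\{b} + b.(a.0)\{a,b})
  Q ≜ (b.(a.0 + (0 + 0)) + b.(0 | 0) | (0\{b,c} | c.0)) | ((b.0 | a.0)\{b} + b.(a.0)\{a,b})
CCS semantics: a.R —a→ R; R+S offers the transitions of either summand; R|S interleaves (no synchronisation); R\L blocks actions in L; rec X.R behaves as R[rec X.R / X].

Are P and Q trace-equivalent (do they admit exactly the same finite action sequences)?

Reachable graph of P (15 states):
  p0 = (b.(0 + (0 + 0)) + b.(0 | 0) | (0\{b,c} | c.0)) | ((b.0 | a.0)\{b} + b.(a.0)\{a,b}) | --a--▸ p1, --b--▸ p2, --b--▸ p3, --b--▸ p4, --c--▸ p5
  p1 = (b.(0 + (0 + 0)) + b.(0 | 0) | (0\{b,c} | c.0)) | (b.0 | 0)\{b} | --b--▸ p6, --b--▸ p7, --c--▸ p8
  p2 = (0 + (0 + 0)) | ((b.0 | a.0)\{b} + b.(a.0)\{a,b}) | --a--▸ p6, --b--▸ p9
  p3 = (b.(0 + (0 + 0)) + b.(0 | 0) | (0\{b,c} | c.0)) | (a.0)\{a,b} | --b--▸ p10, --b--▸ p9, --c--▸ p11
  p4 = 0 | 0 | (0\{b,c} | c.0) | ((b.0 | a.0)\{b} + b.(a.0)\{a,b}) | --a--▸ p7, --b--▸ p10, --c--▸ p12
  p5 = b.(0 | 0) | (0\{b,c} | 0) | ((b.0 | a.0)\{b} + b.(a.0)\{a,b}) | --a--▸ p8, --b--▸ p11, --b--▸ p12
  p6 = (0 + (0 + 0)) | (b.0 | 0)\{b} | ∅
  p7 = 0 | 0 | (0\{b,c} | c.0) | (b.0 | 0)\{b} | --c--▸ p13
  p8 = b.(0 | 0) | (0\{b,c} | 0) | (b.0 | 0)\{b} | --b--▸ p13
  p9 = (0 + (0 + 0)) | (a.0)\{a,b} | ∅
  p10 = 0 | 0 | (0\{b,c} | c.0) | (a.0)\{a,b} | --c--▸ p14
  p11 = b.(0 | 0) | (0\{b,c} | 0) | (a.0)\{a,b} | --b--▸ p14
  p12 = 0 | 0 | (0\{b,c} | 0) | ((b.0 | a.0)\{b} + b.(a.0)\{a,b}) | --a--▸ p13, --b--▸ p14
  p13 = 0 | 0 | (0\{b,c} | 0) | (b.0 | 0)\{b} | ∅
  p14 = 0 | 0 | (0\{b,c} | 0) | (a.0)\{a,b} | ∅
Reachable graph of Q (18 states):
  q0 = (b.(a.0 + (0 + 0)) + b.(0 | 0) | (0\{b,c} | c.0)) | ((b.0 | a.0)\{b} + b.(a.0)\{a,b}) | --a--▸ q1, --b--▸ q2, --b--▸ q3, --b--▸ q4, --c--▸ q5
  q1 = (b.(a.0 + (0 + 0)) + b.(0 | 0) | (0\{b,c} | c.0)) | (b.0 | 0)\{b} | --b--▸ q6, --b--▸ q7, --c--▸ q8
  q2 = (a.0 + (0 + 0)) | ((b.0 | a.0)\{b} + b.(a.0)\{a,b}) | --a--▸ q6, --a--▸ q9, --b--▸ q10
  q3 = (b.(a.0 + (0 + 0)) + b.(0 | 0) | (0\{b,c} | c.0)) | (a.0)\{a,b} | --b--▸ q10, --b--▸ q11, --c--▸ q12
  q4 = 0 | 0 | (0\{b,c} | c.0) | ((b.0 | a.0)\{b} + b.(a.0)\{a,b}) | --a--▸ q7, --b--▸ q11, --c--▸ q13
  q5 = b.(0 | 0) | (0\{b,c} | 0) | ((b.0 | a.0)\{b} + b.(a.0)\{a,b}) | --a--▸ q8, --b--▸ q12, --b--▸ q13
  q6 = (a.0 + (0 + 0)) | (b.0 | 0)\{b} | --a--▸ q14
  q7 = 0 | 0 | (0\{b,c} | c.0) | (b.0 | 0)\{b} | --c--▸ q15
  q8 = b.(0 | 0) | (0\{b,c} | 0) | (b.0 | 0)\{b} | --b--▸ q15
  q9 = 0 | ((b.0 | a.0)\{b} + b.(a.0)\{a,b}) | --a--▸ q14, --b--▸ q16
  q10 = (a.0 + (0 + 0)) | (a.0)\{a,b} | --a--▸ q16
  q11 = 0 | 0 | (0\{b,c} | c.0) | (a.0)\{a,b} | --c--▸ q17
  q12 = b.(0 | 0) | (0\{b,c} | 0) | (a.0)\{a,b} | --b--▸ q17
  q13 = 0 | 0 | (0\{b,c} | 0) | ((b.0 | a.0)\{b} + b.(a.0)\{a,b}) | --a--▸ q15, --b--▸ q17
  q14 = 0 | (b.0 | 0)\{b} | ∅
  q15 = 0 | 0 | (0\{b,c} | 0) | (b.0 | 0)\{b} | ∅
  q16 = 0 | (a.0)\{a,b} | ∅
  q17 = 0 | 0 | (0\{b,c} | 0) | (a.0)\{a,b} | ∅
Trace ⟨aba⟩ through Q, begin at {q0}:
  after a @ step 1: {q1}
  after b @ step 2: {q6, q7}
  after a @ step 3: {q14}
  ✓ Q
Trace ⟨aba⟩ through P, begin at {p0}:
  after a @ step 1: {p1}
  after b @ step 2: {p6, p7}
  after a @ step 3: ∅  — P cannot continue

NO — witness ⟨aba⟩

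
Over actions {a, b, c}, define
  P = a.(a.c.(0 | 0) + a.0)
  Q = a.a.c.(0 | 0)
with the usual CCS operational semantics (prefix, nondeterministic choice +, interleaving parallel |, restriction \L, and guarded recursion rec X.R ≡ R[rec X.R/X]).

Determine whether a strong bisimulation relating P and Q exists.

LTS(P): 5 reachable states
  m0 = a.(a.c.(0 | 0) + a.0) | =a=> m1
  m1 = a.c.(0 | 0) + a.0 | =a=> m2, =a=> m3
  m2 = 0 | deadlocked
  m3 = c.(0 | 0) | =c=> m4
  m4 = 0 | 0 | deadlocked
LTS(Q): 4 reachable states
  n0 = a.a.c.(0 | 0) | =a=> n1
  n1 = a.c.(0 | 0) | =a=> n2
  n2 = c.(0 | 0) | =c=> n3
  n3 = 0 | 0 | deadlocked
Partition-refinement fixed point:
  B0 = {m0}
  B1 = {m1}
  B2 = {m3, n2}
  B3 = {m2, m4, n3}
  B4 = {n0}
  B5 = {n1}
m0 ∈ B0, n0 ∈ B4 → different blocks

NO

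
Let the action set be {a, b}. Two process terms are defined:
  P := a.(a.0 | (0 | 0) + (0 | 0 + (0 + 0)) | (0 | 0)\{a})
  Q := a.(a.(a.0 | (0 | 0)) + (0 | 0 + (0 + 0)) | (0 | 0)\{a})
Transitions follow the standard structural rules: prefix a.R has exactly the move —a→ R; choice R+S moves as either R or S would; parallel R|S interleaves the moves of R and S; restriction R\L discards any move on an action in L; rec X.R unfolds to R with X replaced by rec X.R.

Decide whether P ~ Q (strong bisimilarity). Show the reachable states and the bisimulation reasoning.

Reachable graph of P (3 states):
  p0 = a.(a.0 | (0 | 0) + (0 | 0 + (0 + 0)) | (0 | 0)\{a}) ⊢ —a→ p1
  p1 = a.0 | (0 | 0) + (0 | 0 + (0 + 0)) | (0 | 0)\{a} ⊢ —a→ p2
  p2 = 0 | (0 | 0) ⊢ ∅
Reachable graph of Q (4 states):
  q0 = a.(a.(a.0 | (0 | 0)) + (0 | 0 + (0 + 0)) | (0 | 0)\{a}) ⊢ —a→ q1
  q1 = a.(a.0 | (0 | 0)) + (0 | 0 + (0 + 0)) | (0 | 0)\{a} ⊢ —a→ q2
  q2 = a.0 | (0 | 0) ⊢ —a→ q3
  q3 = 0 | (0 | 0) ⊢ ∅
Bisimilarity quotient blocks:
  B0 = {p0, q1}
  B1 = {p1, q2}
  B2 = {p2, q3}
  B3 = {q0}
p0 ∈ B0, q0 ∈ B3 → different blocks

P ≁ Q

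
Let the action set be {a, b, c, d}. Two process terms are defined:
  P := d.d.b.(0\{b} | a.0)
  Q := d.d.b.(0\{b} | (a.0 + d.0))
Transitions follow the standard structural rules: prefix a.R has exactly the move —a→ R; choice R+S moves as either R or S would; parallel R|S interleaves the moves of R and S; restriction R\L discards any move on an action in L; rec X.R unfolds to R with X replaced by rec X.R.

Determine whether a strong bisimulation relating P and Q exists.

NO

P's transition system — 5 states:
  m0 = d.d.b.(0\{b} | a.0) → ··d··> m1
  m1 = d.b.(0\{b} | a.0) → ··d··> m2
  m2 = b.(0\{b} | a.0) → ··b··> m3
  m3 = 0\{b} | a.0 → ··a··> m4
  m4 = 0\{b} | 0 → ∅
Q's transition system — 5 states:
  n0 = d.d.b.(0\{b} | (a.0 + d.0)) → ··d··> n1
  n1 = d.b.(0\{b} | (a.0 + d.0)) → ··d··> n2
  n2 = b.(0\{b} | (a.0 + d.0)) → ··b··> n3
  n3 = 0\{b} | (a.0 + d.0) → ··a··> n4, ··d··> n4
  n4 = 0\{b} | 0 → ∅
Partition-refinement fixed point:
  B0 = {m0}
  B1 = {m1}
  B2 = {m2}
  B3 = {m3}
  B4 = {m4, n4}
  B5 = {n0}
  B6 = {n1}
  B7 = {n2}
  B8 = {n3}
m0 ∈ B0, n0 ∈ B5 → different blocks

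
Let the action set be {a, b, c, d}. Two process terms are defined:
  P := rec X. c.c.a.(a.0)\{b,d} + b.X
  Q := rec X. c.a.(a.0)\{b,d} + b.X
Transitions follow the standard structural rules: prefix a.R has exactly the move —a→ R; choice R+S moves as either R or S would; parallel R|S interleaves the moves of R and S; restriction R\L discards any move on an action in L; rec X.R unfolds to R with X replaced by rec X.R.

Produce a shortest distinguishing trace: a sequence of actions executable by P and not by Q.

Reachable graph of P (5 states):
  s0 = rec X. c.c.a.(a.0)\{b,d} + b.X ⊢ —b→ s0, —c→ s1
  s1 = c.a.(a.0)\{b,d} ⊢ —c→ s2
  s2 = a.(a.0)\{b,d} ⊢ —a→ s3
  s3 = (a.0)\{b,d} ⊢ —a→ s4
  s4 = 0\{b,d} ⊢ (no moves)
Reachable graph of Q (4 states):
  t0 = rec X. c.a.(a.0)\{b,d} + b.X ⊢ —b→ t0, —c→ t1
  t1 = a.(a.0)\{b,d} ⊢ —a→ t2
  t2 = (a.0)\{b,d} ⊢ —a→ t3
  t3 = 0\{b,d} ⊢ (no moves)
Trace ⟨cc⟩ through P, begin at {s0}:
  step 1 (c): {s1}
  step 2 (c): {s2}
  ✓ P
Trace ⟨cc⟩ through Q, begin at {t0}:
  step 1 (c): {t1}
  step 2 (c): ∅  — Q cannot continue

cc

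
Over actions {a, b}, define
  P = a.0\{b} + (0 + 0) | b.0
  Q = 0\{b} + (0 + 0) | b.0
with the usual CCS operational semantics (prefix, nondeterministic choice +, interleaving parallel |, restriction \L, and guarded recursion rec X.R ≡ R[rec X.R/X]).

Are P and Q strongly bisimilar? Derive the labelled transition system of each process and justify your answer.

not bisimilar

P's transition system — 3 states:
  u0 = a.0\{b} + (0 + 0) | b.0 → ··a··> u1, ··b··> u2
  u1 = 0\{b} → (no moves)
  u2 = (0 + 0) | 0 → (no moves)
Q's transition system — 2 states:
  v0 = 0\{b} + (0 + 0) | b.0 → ··b··> v1
  v1 = (0 + 0) | 0 → (no moves)
Bisimilarity quotient blocks:
  B0 = {u0}
  B1 = {u1, u2, v1}
  B2 = {v0}
u0 ∈ B0, v0 ∈ B2 → different blocks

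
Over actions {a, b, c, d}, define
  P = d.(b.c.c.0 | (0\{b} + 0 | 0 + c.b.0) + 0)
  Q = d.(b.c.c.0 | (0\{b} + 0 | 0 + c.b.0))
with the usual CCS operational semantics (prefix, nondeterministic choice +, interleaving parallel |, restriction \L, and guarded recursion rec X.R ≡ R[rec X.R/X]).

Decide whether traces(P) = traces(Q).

Reachable graph of P (13 states):
  p0 = d.(b.c.c.0 | (0\{b} + 0 | 0 + c.b.0) + 0) :: --d--▸ p1
  p1 = b.c.c.0 | (0\{b} + 0 | 0 + c.b.0) + 0 :: --b--▸ p2, --c--▸ p3
  p2 = c.c.0 | (0\{b} + 0 | 0 + c.b.0) :: --c--▸ p4, --c--▸ p5
  p3 = b.c.c.0 | b.0 :: --b--▸ p5, --b--▸ p6
  p4 = c.0 | (0\{b} + 0 | 0 + c.b.0) :: --c--▸ p7, --c--▸ p8
  p5 = c.c.0 | b.0 :: --b--▸ p9, --c--▸ p8
  p6 = b.c.c.0 | 0 :: --b--▸ p9
  p7 = 0 | (0\{b} + 0 | 0 + c.b.0) :: --c--▸ p10
  p8 = c.0 | b.0 :: --b--▸ p11, --c--▸ p10
  p9 = c.c.0 | 0 :: --c--▸ p11
  p10 = 0 | b.0 :: --b--▸ p12
  p11 = c.0 | 0 :: --c--▸ p12
  p12 = 0 | 0 :: deadlocked
Reachable graph of Q (13 states):
  q0 = d.(b.c.c.0 | (0\{b} + 0 | 0 + c.b.0)) :: --d--▸ q1
  q1 = b.c.c.0 | (0\{b} + 0 | 0 + c.b.0) :: --b--▸ q2, --c--▸ q3
  q2 = c.c.0 | (0\{b} + 0 | 0 + c.b.0) :: --c--▸ q4, --c--▸ q5
  q3 = b.c.c.0 | b.0 :: --b--▸ q5, --b--▸ q6
  q4 = c.0 | (0\{b} + 0 | 0 + c.b.0) :: --c--▸ q7, --c--▸ q8
  q5 = c.c.0 | b.0 :: --b--▸ q9, --c--▸ q8
  q6 = b.c.c.0 | 0 :: --b--▸ q9
  q7 = 0 | (0\{b} + 0 | 0 + c.b.0) :: --c--▸ q10
  q8 = c.0 | b.0 :: --b--▸ q11, --c--▸ q10
  q9 = c.c.0 | 0 :: --c--▸ q11
  q10 = 0 | b.0 :: --b--▸ q12
  q11 = c.0 | 0 :: --c--▸ q12
  q12 = 0 | 0 :: deadlocked
Bisimilarity quotient blocks:
  B0 = {p0, q0}
  B1 = {p1, q1}
  B2 = {p2, q2}
  B3 = {p4, q4}
  B4 = {p8, q8}
  B5 = {p10, q10}
  B6 = {p12, q12}
  B7 = {p11, q11}
  B8 = {p7, q7}
  B9 = {p5, q5}
  B10 = {p9, q9}
  B11 = {p3, q3}
  B12 = {p6, q6}
p0 ∈ B0, q0 ∈ B0 → same block
Bisimilar ⇒ trace-equivalent.

traces(P) = traces(Q)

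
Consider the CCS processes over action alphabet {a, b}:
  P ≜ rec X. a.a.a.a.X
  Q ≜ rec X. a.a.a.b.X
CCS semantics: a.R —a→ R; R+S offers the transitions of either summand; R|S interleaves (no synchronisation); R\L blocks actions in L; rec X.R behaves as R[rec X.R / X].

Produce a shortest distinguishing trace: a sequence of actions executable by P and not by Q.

P's transition system — 4 states:
  s0 = rec X. a.a.a.a.X ⊢ --a--▸ s1
  s1 = a.a.a.(rec X. a.a.a.a.X) ⊢ --a--▸ s2
  s2 = a.a.(rec X. a.a.a.a.X) ⊢ --a--▸ s3
  s3 = a.(rec X. a.a.a.a.X) ⊢ --a--▸ s0
Q's transition system — 4 states:
  t0 = rec X. a.a.a.b.X ⊢ --a--▸ t1
  t1 = a.a.b.(rec X. a.a.a.b.X) ⊢ --a--▸ t2
  t2 = a.b.(rec X. a.a.a.b.X) ⊢ --a--▸ t3
  t3 = b.(rec X. a.a.a.b.X) ⊢ --b--▸ t0
Trace ⟨aaaa⟩ through P, begin at {s0}:
  [1] a ⇒ {s1}
  [2] a ⇒ {s2}
  [3] a ⇒ {s3}
  [4] a ⇒ {s0}
  ✓ P
Trace ⟨aaaa⟩ through Q, begin at {t0}:
  [1] a ⇒ {t1}
  [2] a ⇒ {t2}
  [3] a ⇒ {t3}
  [4] a ⇒ ∅  — Q cannot continue

aaaa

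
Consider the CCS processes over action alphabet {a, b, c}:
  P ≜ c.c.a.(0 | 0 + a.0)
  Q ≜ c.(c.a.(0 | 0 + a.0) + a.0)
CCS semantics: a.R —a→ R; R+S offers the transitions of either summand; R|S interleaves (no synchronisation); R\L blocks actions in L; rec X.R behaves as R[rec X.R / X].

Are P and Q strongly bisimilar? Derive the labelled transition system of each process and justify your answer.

LTS(P): 5 reachable states
  p0 = c.c.a.(0 | 0 + a.0) ⊢ --c--▸ p1
  p1 = c.a.(0 | 0 + a.0) ⊢ --c--▸ p2
  p2 = a.(0 | 0 + a.0) ⊢ --a--▸ p3
  p3 = 0 | 0 + a.0 ⊢ --a--▸ p4
  p4 = 0 ⊢ (no moves)
LTS(Q): 5 reachable states
  q0 = c.(c.a.(0 | 0 + a.0) + a.0) ⊢ --c--▸ q1
  q1 = c.a.(0 | 0 + a.0) + a.0 ⊢ --a--▸ q2, --c--▸ q3
  q2 = 0 ⊢ (no moves)
  q3 = a.(0 | 0 + a.0) ⊢ --a--▸ q4
  q4 = 0 | 0 + a.0 ⊢ --a--▸ q2
Partition-refinement fixed point:
  B0 = {p0}
  B1 = {p1}
  B2 = {p2, q3}
  B3 = {p3, q4}
  B4 = {p4, q2}
  B5 = {q0}
  B6 = {q1}
p0 ∈ B0, q0 ∈ B5 → different blocks

P ≁ Q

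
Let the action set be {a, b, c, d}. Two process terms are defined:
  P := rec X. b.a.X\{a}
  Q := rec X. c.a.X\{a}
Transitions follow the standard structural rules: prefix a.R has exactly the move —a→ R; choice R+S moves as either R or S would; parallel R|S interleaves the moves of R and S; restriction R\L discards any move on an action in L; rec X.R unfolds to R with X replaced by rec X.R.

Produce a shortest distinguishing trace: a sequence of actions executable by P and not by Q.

b

Reachable graph of P (4 states):
  p0 = rec X. b.a.X\{a} | -b-> p1
  p1 = a.(rec X. b.a.X\{a})\{a} | -a-> p2
  p2 = (rec X. b.a.X\{a})\{a} | -b-> p3
  p3 = (a.(rec X. b.a.X\{a})\{a})\{a} | (no moves)
Reachable graph of Q (4 states):
  q0 = rec X. c.a.X\{a} | -c-> q1
  q1 = a.(rec X. c.a.X\{a})\{a} | -a-> q2
  q2 = (rec X. c.a.X\{a})\{a} | -c-> q3
  q3 = (a.(rec X. c.a.X\{a})\{a})\{a} | (no moves)
Run σ = ⟨b⟩ on P: start {p0}
  after b @ step 1: {p1}
  P completes σ.
Run σ = ⟨b⟩ on Q: start {q0}
  after b @ step 1: ∅  — Q cannot continue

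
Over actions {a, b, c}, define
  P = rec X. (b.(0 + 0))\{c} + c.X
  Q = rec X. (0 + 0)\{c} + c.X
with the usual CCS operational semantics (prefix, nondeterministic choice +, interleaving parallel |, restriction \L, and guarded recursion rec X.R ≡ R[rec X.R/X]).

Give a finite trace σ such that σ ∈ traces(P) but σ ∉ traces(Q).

b

LTS(P): 2 reachable states
  p0 = rec X. (b.(0 + 0))\{c} + c.X → --b--▸ p1, --c--▸ p0
  p1 = (0 + 0)\{c} → stopped
LTS(Q): 1 reachable states
  q0 = rec X. (0 + 0)\{c} + c.X → --c--▸ q0
Executing b from P (initial set {p0}):
  [1] b ⇒ {p1}
  — P admits the full trace.
Executing b from Q (initial set {q0}):
  [1] b ⇒ ∅  — Q cannot continue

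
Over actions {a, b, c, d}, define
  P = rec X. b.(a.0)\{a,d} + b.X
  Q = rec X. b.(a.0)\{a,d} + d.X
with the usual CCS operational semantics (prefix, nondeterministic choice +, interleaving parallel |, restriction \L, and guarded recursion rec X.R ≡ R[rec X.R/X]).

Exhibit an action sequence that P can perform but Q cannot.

Reachable graph of P (2 states):
  u0 = rec X. b.(a.0)\{a,d} + b.X :: -b-> u0, -b-> u1
  u1 = (a.0)\{a,d} :: stopped
Reachable graph of Q (2 states):
  v0 = rec X. b.(a.0)\{a,d} + d.X :: -b-> v1, -d-> v0
  v1 = (a.0)\{a,d} :: stopped
Run σ = ⟨bb⟩ on P: start {u0}
  after b @ step 1: {u0, u1}
  after b @ step 2: {u0, u1}
  — P admits the full trace.
Run σ = ⟨bb⟩ on Q: start {v0}
  after b @ step 1: {v1}
  after b @ step 2: no successor for Q

bb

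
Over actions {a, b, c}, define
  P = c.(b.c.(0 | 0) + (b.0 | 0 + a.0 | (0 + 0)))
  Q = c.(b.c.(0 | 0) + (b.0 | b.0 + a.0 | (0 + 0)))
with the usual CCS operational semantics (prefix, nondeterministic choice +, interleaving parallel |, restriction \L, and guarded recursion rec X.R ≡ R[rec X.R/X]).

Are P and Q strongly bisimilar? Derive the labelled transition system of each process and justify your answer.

P ≁ Q

P's transition system — 5 states:
  s0 = c.(b.c.(0 | 0) + (b.0 | 0 + a.0 | (0 + 0))) | -c-> s1
  s1 = b.c.(0 | 0) + (b.0 | 0 + a.0 | (0 + 0)) | -a-> s2, -b-> s3, -b-> s4
  s2 = 0 | (0 + 0) | (no moves)
  s3 = 0 | 0 | (no moves)
  s4 = c.(0 | 0) | -c-> s3
Q's transition system — 7 states:
  t0 = c.(b.c.(0 | 0) + (b.0 | b.0 + a.0 | (0 + 0))) | -c-> t1
  t1 = b.c.(0 | 0) + (b.0 | b.0 + a.0 | (0 + 0)) | -a-> t2, -b-> t3, -b-> t4, -b-> t5
  t2 = 0 | (0 + 0) | (no moves)
  t3 = 0 | b.0 | -b-> t6
  t4 = b.0 | 0 | -b-> t6
  t5 = c.(0 | 0) | -c-> t6
  t6 = 0 | 0 | (no moves)
Partition-refinement fixed point:
  B0 = {s0}
  B1 = {s1}
  B2 = {s2, s3, t2, t6}
  B3 = {s4, t5}
  B4 = {t0}
  B5 = {t1}
  B6 = {t3, t4}
s0 ∈ B0, t0 ∈ B4 → different blocks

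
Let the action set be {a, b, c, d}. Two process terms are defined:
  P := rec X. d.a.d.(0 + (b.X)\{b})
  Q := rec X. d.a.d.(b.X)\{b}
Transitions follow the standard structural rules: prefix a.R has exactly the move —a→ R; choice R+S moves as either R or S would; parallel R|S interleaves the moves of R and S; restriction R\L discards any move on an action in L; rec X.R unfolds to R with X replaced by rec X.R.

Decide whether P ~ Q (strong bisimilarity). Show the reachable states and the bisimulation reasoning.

P's transition system — 4 states:
  u0 = rec X. d.a.d.(0 + (b.X)\{b}) has moves ··d··> u1
  u1 = a.d.(0 + (b.(rec X. d.a.d.(0 + (b.X)\{b})))\{b}) has moves ··a··> u2
  u2 = d.(0 + (b.(rec X. d.a.d.(0 + (b.X)\{b})))\{b}) has moves ··d··> u3
  u3 = 0 + (b.(rec X. d.a.d.(0 + (b.X)\{b})))\{b} has moves ∅
Q's transition system — 4 states:
  v0 = rec X. d.a.d.(b.X)\{b} has moves ··d··> v1
  v1 = a.d.(b.(rec X. d.a.d.(b.X)\{b}))\{b} has moves ··a··> v2
  v2 = d.(b.(rec X. d.a.d.(b.X)\{b}))\{b} has moves ··d··> v3
  v3 = (b.(rec X. d.a.d.(b.X)\{b}))\{b} has moves ∅
Bisimilarity quotient blocks:
  B0 = {u0, v0}
  B1 = {u1, v1}
  B2 = {u2, v2}
  B3 = {u3, v3}
u0 ∈ B0, v0 ∈ B0 → same block

bisimilar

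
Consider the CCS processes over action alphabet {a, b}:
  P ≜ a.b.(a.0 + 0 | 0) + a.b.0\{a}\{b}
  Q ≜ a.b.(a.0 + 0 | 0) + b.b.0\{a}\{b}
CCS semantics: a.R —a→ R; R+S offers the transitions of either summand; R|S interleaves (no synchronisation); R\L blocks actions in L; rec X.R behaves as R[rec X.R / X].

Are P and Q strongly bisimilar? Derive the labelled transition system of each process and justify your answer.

not bisimilar

P's transition system — 6 states:
  m0 = a.b.(a.0 + 0 | 0) + a.b.0\{a}\{b} → --a--▸ m1, --a--▸ m2
  m1 = b.(a.0 + 0 | 0) → --b--▸ m3
  m2 = b.0\{a}\{b} → --b--▸ m4
  m3 = a.0 + 0 | 0 → --a--▸ m5
  m4 = 0\{a}\{b} → deadlocked
  m5 = 0 → deadlocked
Q's transition system — 6 states:
  n0 = a.b.(a.0 + 0 | 0) + b.b.0\{a}\{b} → --a--▸ n1, --b--▸ n2
  n1 = b.(a.0 + 0 | 0) → --b--▸ n3
  n2 = b.0\{a}\{b} → --b--▸ n4
  n3 = a.0 + 0 | 0 → --a--▸ n5
  n4 = 0\{a}\{b} → deadlocked
  n5 = 0 → deadlocked
Partition-refinement fixed point:
  B0 = {m0}
  B1 = {m1, n1}
  B2 = {m3, n3}
  B3 = {m4, m5, n4, n5}
  B4 = {m2, n2}
  B5 = {n0}
m0 ∈ B0, n0 ∈ B5 → different blocks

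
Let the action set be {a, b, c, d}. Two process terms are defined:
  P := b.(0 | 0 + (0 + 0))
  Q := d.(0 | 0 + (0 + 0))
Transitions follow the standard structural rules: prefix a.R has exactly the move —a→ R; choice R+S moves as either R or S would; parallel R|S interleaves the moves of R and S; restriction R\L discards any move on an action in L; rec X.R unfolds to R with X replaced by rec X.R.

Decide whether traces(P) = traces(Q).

NO — witness ⟨b⟩

LTS(P): 2 reachable states
  u0 = b.(0 | 0 + (0 + 0)) | =b=> u1
  u1 = 0 | 0 + (0 + 0) | deadlocked
LTS(Q): 2 reachable states
  v0 = d.(0 | 0 + (0 + 0)) | =d=> v1
  v1 = 0 | 0 + (0 + 0) | deadlocked
Trace ⟨b⟩ through P, begin at {u0}:
  step 1 (b): {u1}
  P completes σ.
Trace ⟨b⟩ through Q, begin at {v0}:
  step 1 (b): ∅ (Q stuck)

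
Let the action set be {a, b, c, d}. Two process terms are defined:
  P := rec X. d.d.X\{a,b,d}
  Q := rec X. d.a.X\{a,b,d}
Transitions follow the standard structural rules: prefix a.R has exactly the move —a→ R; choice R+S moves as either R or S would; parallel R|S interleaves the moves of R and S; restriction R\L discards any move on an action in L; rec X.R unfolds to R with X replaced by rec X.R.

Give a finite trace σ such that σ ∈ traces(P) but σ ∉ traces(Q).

dd

P's transition system — 3 states:
  p0 = rec X. d.d.X\{a,b,d} ⊢ —d→ p1
  p1 = d.(rec X. d.d.X\{a,b,d})\{a,b,d} ⊢ —d→ p2
  p2 = (rec X. d.d.X\{a,b,d})\{a,b,d} ⊢ ∅
Q's transition system — 3 states:
  q0 = rec X. d.a.X\{a,b,d} ⊢ —d→ q1
  q1 = a.(rec X. d.a.X\{a,b,d})\{a,b,d} ⊢ —a→ q2
  q2 = (rec X. d.a.X\{a,b,d})\{a,b,d} ⊢ ∅
Run σ = ⟨dd⟩ on P: start {p0}
  after d @ step 1: {p1}
  after d @ step 2: {p2}
  ✓ P
Run σ = ⟨dd⟩ on Q: start {q0}
  after d @ step 1: {q1}
  after d @ step 2: ∅  — Q cannot continue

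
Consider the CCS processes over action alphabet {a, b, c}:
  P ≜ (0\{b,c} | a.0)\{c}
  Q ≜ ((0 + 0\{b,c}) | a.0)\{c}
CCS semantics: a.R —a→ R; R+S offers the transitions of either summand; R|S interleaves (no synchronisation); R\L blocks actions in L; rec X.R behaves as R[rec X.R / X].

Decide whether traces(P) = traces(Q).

LTS(P): 2 reachable states
  s0 = (0\{b,c} | a.0)\{c} has moves -a-> s1
  s1 = (0\{b,c} | 0)\{c} has moves stopped
LTS(Q): 2 reachable states
  t0 = ((0 + 0\{b,c}) | a.0)\{c} has moves -a-> t1
  t1 = ((0 + 0\{b,c}) | 0)\{c} has moves stopped
Partition-refinement fixed point:
  B0 = {s0, t0}
  B1 = {s1, t1}
s0 ∈ B0, t0 ∈ B0 → same block
Bisimilar ⇒ trace-equivalent.

traces(P) = traces(Q)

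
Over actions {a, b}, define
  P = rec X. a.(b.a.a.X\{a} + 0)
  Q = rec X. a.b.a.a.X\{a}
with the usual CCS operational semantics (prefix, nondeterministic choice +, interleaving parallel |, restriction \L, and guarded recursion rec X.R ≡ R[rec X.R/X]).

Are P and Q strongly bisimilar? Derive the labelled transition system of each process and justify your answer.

Reachable graph of P (5 states):
  u0 = rec X. a.(b.a.a.X\{a} + 0) → —a→ u1
  u1 = b.a.a.(rec X. a.(b.a.a.X\{a} + 0))\{a} + 0 → —b→ u2
  u2 = a.a.(rec X. a.(b.a.a.X\{a} + 0))\{a} → —a→ u3
  u3 = a.(rec X. a.(b.a.a.X\{a} + 0))\{a} → —a→ u4
  u4 = (rec X. a.(b.a.a.X\{a} + 0))\{a} → stopped
Reachable graph of Q (5 states):
  v0 = rec X. a.b.a.a.X\{a} → —a→ v1
  v1 = b.a.a.(rec X. a.b.a.a.X\{a})\{a} → —b→ v2
  v2 = a.a.(rec X. a.b.a.a.X\{a})\{a} → —a→ v3
  v3 = a.(rec X. a.b.a.a.X\{a})\{a} → —a→ v4
  v4 = (rec X. a.b.a.a.X\{a})\{a} → stopped
Bisimilarity quotient blocks:
  B0 = {u0, v0}
  B1 = {u1, v1}
  B2 = {u2, v2}
  B3 = {u3, v3}
  B4 = {u4, v4}
u0 ∈ B0, v0 ∈ B0 → same block

YES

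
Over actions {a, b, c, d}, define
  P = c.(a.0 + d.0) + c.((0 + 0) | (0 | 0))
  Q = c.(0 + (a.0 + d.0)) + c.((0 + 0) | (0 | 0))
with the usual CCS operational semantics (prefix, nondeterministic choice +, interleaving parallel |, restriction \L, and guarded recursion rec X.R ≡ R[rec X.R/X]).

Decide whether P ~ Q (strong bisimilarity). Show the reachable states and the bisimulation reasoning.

P's transition system — 4 states:
  u0 = c.(a.0 + d.0) + c.((0 + 0) | (0 | 0)) | -c-> u1, -c-> u2
  u1 = (0 + 0) | (0 | 0) | stopped
  u2 = a.0 + d.0 | -a-> u3, -d-> u3
  u3 = 0 | stopped
Q's transition system — 4 states:
  v0 = c.(0 + (a.0 + d.0)) + c.((0 + 0) | (0 | 0)) | -c-> v1, -c-> v2
  v1 = (0 + 0) | (0 | 0) | stopped
  v2 = 0 + (a.0 + d.0) | -a-> v3, -d-> v3
  v3 = 0 | stopped
Partition-refinement fixed point:
  B0 = {u0, v0}
  B1 = {u1, u3, v1, v3}
  B2 = {u2, v2}
u0 ∈ B0, v0 ∈ B0 → same block

P ~ Q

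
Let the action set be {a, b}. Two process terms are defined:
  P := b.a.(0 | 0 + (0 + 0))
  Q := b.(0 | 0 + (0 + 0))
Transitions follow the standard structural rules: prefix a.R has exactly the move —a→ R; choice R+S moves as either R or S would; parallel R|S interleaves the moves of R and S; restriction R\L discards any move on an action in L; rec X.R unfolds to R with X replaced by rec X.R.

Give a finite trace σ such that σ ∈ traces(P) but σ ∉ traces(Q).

ba

Reachable graph of P (3 states):
  u0 = b.a.(0 | 0 + (0 + 0)) has moves —b→ u1
  u1 = a.(0 | 0 + (0 + 0)) has moves —a→ u2
  u2 = 0 | 0 + (0 + 0) has moves ·
Reachable graph of Q (2 states):
  v0 = b.(0 | 0 + (0 + 0)) has moves —b→ v1
  v1 = 0 | 0 + (0 + 0) has moves ·
Run σ = ⟨ba⟩ on P: start {u0}
  [1] b ⇒ {u1}
  [2] a ⇒ {u2}
  P completes σ.
Run σ = ⟨ba⟩ on Q: start {v0}
  [1] b ⇒ {v1}
  [2] a ⇒ ∅  — Q cannot continue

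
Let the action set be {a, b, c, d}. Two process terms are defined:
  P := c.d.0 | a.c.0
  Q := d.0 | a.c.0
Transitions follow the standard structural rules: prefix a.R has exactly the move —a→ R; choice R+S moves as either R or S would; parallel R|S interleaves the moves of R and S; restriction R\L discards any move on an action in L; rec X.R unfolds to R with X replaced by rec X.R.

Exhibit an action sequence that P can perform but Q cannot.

c

P's transition system — 9 states:
  m0 = c.d.0 | a.c.0 ⊢ =a=> m1, =c=> m2
  m1 = c.d.0 | c.0 ⊢ =c=> m3, =c=> m4
  m2 = d.0 | a.c.0 ⊢ =a=> m4, =d=> m5
  m3 = c.d.0 | 0 ⊢ =c=> m6
  m4 = d.0 | c.0 ⊢ =c=> m6, =d=> m7
  m5 = 0 | a.c.0 ⊢ =a=> m7
  m6 = d.0 | 0 ⊢ =d=> m8
  m7 = 0 | c.0 ⊢ =c=> m8
  m8 = 0 | 0 ⊢ ∅
Q's transition system — 6 states:
  n0 = d.0 | a.c.0 ⊢ =a=> n1, =d=> n2
  n1 = d.0 | c.0 ⊢ =c=> n3, =d=> n4
  n2 = 0 | a.c.0 ⊢ =a=> n4
  n3 = d.0 | 0 ⊢ =d=> n5
  n4 = 0 | c.0 ⊢ =c=> n5
  n5 = 0 | 0 ⊢ ∅
Executing c from P (initial set {m0}):
  after c @ step 1: {m2}
  ✓ P
Executing c from Q (initial set {n0}):
  after c @ step 1: ∅ (Q stuck)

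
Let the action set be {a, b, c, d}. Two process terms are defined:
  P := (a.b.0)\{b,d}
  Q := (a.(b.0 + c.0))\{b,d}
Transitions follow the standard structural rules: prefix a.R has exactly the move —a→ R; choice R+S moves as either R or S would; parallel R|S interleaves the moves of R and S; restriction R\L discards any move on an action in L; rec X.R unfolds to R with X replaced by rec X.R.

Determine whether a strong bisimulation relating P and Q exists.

P ≁ Q

P's transition system — 2 states:
  s0 = (a.b.0)\{b,d} has moves -a-> s1
  s1 = (b.0)\{b,d} has moves (no moves)
Q's transition system — 3 states:
  t0 = (a.(b.0 + c.0))\{b,d} has moves -a-> t1
  t1 = (b.0 + c.0)\{b,d} has moves -c-> t2
  t2 = 0\{b,d} has moves (no moves)
Partition-refinement fixed point:
  B0 = {s0}
  B1 = {s1, t2}
  B2 = {t0}
  B3 = {t1}
s0 ∈ B0, t0 ∈ B2 → different blocks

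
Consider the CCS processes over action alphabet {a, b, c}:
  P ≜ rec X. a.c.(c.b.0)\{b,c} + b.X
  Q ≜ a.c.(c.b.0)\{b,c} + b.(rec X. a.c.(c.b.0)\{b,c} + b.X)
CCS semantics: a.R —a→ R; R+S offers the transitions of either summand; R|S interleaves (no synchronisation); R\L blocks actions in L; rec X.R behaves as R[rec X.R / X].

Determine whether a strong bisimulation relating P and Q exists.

LTS(P): 3 reachable states
  u0 = rec X. a.c.(c.b.0)\{b,c} + b.X → -a-> u1, -b-> u0
  u1 = c.(c.b.0)\{b,c} → -c-> u2
  u2 = (c.b.0)\{b,c} → ∅
LTS(Q): 4 reachable states
  v0 = a.c.(c.b.0)\{b,c} + b.(rec X. a.c.(c.b.0)\{b,c} + b.X) → -a-> v1, -b-> v2
  v1 = c.(c.b.0)\{b,c} → -c-> v3
  v2 = rec X. a.c.(c.b.0)\{b,c} + b.X → -a-> v1, -b-> v2
  v3 = (c.b.0)\{b,c} → ∅
Bisimilarity quotient blocks:
  B0 = {u0, v0, v2}
  B1 = {u1, v1}
  B2 = {u2, v3}
u0 ∈ B0, v0 ∈ B0 → same block

P ~ Q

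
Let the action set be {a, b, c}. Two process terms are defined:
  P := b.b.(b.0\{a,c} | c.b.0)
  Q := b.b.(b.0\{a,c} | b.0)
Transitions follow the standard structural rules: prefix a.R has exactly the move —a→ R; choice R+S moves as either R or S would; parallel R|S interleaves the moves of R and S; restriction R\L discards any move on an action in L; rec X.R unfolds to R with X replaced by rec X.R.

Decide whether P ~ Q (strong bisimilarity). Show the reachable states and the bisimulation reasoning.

P's transition system — 8 states:
  m0 = b.b.(b.0\{a,c} | c.b.0) | —b→ m1
  m1 = b.(b.0\{a,c} | c.b.0) | —b→ m2
  m2 = b.0\{a,c} | c.b.0 | —b→ m3, —c→ m4
  m3 = 0\{a,c} | c.b.0 | —c→ m5
  m4 = b.0\{a,c} | b.0 | —b→ m5, —b→ m6
  m5 = 0\{a,c} | b.0 | —b→ m7
  m6 = b.0\{a,c} | 0 | —b→ m7
  m7 = 0\{a,c} | 0 | ∅
Q's transition system — 6 states:
  n0 = b.b.(b.0\{a,c} | b.0) | —b→ n1
  n1 = b.(b.0\{a,c} | b.0) | —b→ n2
  n2 = b.0\{a,c} | b.0 | —b→ n3, —b→ n4
  n3 = 0\{a,c} | b.0 | —b→ n5
  n4 = b.0\{a,c} | 0 | —b→ n5
  n5 = 0\{a,c} | 0 | ∅
Bisimilarity quotient blocks:
  B0 = {m0}
  B1 = {m1}
  B2 = {m2}
  B3 = {m3}
  B4 = {m5, m6, n3, n4}
  B5 = {m7, n5}
  B6 = {m4, n2}
  B7 = {n0}
  B8 = {n1}
m0 ∈ B0, n0 ∈ B7 → different blocks

P ≁ Q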